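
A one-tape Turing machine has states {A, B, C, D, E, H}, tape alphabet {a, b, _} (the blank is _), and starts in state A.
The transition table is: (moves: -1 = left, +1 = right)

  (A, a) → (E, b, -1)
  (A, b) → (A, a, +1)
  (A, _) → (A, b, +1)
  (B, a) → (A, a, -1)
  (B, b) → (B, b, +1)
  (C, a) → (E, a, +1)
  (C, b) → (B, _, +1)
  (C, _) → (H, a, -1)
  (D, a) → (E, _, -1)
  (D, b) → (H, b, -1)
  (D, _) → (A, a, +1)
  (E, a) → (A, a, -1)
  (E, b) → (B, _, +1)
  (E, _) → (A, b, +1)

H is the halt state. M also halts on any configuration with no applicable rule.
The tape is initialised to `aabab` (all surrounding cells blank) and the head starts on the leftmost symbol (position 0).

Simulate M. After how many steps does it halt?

A | __[a]abab_   read a → write b, move -1, go to E
E | _[_]babab_   read _ → write b, move +1, go to A
A | _b[b]abab_   read b → write a, move +1, go to A
A | _ba[a]bab_   read a → write b, move -1, go to E
E | _b[a]bbab_   read a → write a, move -1, go to A
A | _[b]abbab_   read b → write a, move +1, go to A
A | _a[a]bbab_   read a → write b, move -1, go to E
E | _[a]bbbab_   read a → write a, move -1, go to A
A | [_]abbbab_   read _ → write b, move +1, go to A
A | b[a]bbbab_   read a → write b, move -1, go to E
E | [b]bbbbab_   read b → write _, move +1, go to B
B | _[b]bbbab_   read b → write b, move +1, go to B
B | _b[b]bbab_   read b → write b, move +1, go to B
B | _bb[b]bab_   read b → write b, move +1, go to B
B | _bbb[b]ab_   read b → write b, move +1, go to B
B | _bbbb[a]b_   read a → write a, move -1, go to A
A | _bbb[b]ab_   read b → write a, move +1, go to A
A | _bbba[a]b_   read a → write b, move -1, go to E
E | _bbb[a]bb_   read a → write a, move -1, go to A
A | _bb[b]abb_   read b → write a, move +1, go to A
A | _bba[a]bb_   read a → write b, move -1, go to E
E | _bb[a]bbb_   read a → write a, move -1, go to A
A | _b[b]abbb_   read b → write a, move +1, go to A
A | _ba[a]bbb_   read a → write b, move -1, go to E
E | _b[a]bbbb_   read a → write a, move -1, go to A
A | _[b]abbbb_   read b → write a, move +1, go to A
A | _a[a]bbbb_   read a → write b, move -1, go to E
E | _[a]bbbbb_   read a → write a, move -1, go to A
A | [_]abbbbb_   read _ → write b, move +1, go to A
A | b[a]bbbbb_   read a → write b, move -1, go to E
E | [b]bbbbbb_   read b → write _, move +1, go to B
B | _[b]bbbbb_   read b → write b, move +1, go to B
B | _b[b]bbbb_   read b → write b, move +1, go to B
B | _bb[b]bbb_   read b → write b, move +1, go to B
B | _bbb[b]bb_   read b → write b, move +1, go to B
B | _bbbb[b]b_   read b → write b, move +1, go to B
B | _bbbbb[b]_   read b → write b, move +1, go to B
B | _bbbbbb[_]
M halts after 37 transitions.

37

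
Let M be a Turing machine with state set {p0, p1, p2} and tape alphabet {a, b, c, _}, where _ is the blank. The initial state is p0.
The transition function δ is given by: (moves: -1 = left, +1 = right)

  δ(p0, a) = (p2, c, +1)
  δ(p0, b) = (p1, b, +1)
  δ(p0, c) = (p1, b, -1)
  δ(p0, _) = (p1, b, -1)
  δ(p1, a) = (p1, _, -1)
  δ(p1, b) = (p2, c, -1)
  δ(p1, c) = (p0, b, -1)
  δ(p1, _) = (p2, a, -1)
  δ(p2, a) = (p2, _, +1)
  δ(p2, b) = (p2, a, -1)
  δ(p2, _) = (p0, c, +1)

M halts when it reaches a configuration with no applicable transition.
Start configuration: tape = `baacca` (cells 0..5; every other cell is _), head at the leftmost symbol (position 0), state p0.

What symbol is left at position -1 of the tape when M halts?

p0 | ____[b]aacca   read b → write b, move +1, go to p1
p1 | ____b[a]acca   read a → write _, move -1, go to p1
p1 | ____[b]_acca   read b → write c, move -1, go to p2
p2 | ___[_]c_acca   read _ → write c, move +1, go to p0
p0 | ___c[c]_acca   read c → write b, move -1, go to p1
p1 | ___[c]b_acca   read c → write b, move -1, go to p0
p0 | __[_]bb_acca   read _ → write b, move -1, go to p1
p1 | _[_]bbb_acca   read _ → write a, move -1, go to p2
p2 | [_]abbb_acca   read _ → write c, move +1, go to p0
p0 | c[a]bbb_acca   read a → write c, move +1, go to p2
p2 | cc[b]bb_acca   read b → write a, move -1, go to p2
p2 | c[c]abb_acca
Cell -1 holds b when M halts.

b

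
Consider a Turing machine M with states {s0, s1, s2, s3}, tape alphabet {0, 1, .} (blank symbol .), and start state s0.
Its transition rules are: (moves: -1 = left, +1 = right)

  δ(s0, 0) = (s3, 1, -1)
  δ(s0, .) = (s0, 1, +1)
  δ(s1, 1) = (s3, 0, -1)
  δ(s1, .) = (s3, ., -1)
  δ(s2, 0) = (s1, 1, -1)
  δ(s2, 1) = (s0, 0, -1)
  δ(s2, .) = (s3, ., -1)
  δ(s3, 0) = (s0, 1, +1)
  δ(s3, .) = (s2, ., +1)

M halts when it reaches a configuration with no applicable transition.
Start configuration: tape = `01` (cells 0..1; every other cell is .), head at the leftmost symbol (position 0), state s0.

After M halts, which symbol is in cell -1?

1

state=s0 head=0 tape=.[0]1   (s0,0)→(s3,1,-1)
state=s3 head=-1 tape=[.]11   (s3,.)→(s2,.,+1)
state=s2 head=0 tape=.[1]1   (s2,1)→(s0,0,-1)
state=s0 head=-1 tape=[.]01   (s0,.)→(s0,1,+1)
state=s0 head=0 tape=1[0]1   (s0,0)→(s3,1,-1)
state=s3 head=-1 tape=[1]11
Cell -1 holds 1 when M halts.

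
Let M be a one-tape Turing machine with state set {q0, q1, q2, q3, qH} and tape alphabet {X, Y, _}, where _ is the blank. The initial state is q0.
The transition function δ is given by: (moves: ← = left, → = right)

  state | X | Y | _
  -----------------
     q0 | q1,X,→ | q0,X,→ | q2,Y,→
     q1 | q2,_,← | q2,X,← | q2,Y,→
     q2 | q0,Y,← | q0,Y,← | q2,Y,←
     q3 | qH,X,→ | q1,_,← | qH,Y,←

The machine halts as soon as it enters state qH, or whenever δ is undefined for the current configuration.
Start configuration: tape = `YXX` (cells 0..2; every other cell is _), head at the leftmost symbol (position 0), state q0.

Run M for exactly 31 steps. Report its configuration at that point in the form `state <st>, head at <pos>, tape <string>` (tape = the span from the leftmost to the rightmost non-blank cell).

q0 | __[Y]XX_   read Y → write X, move →, go to q0
q0 | __X[X]X_   read X → write X, move →, go to q1
q1 | __XX[X]_   read X → write _, move ←, go to q2
q2 | __X[X]__   read X → write Y, move ←, go to q0
q0 | __[X]Y__   read X → write X, move →, go to q1
q1 | __X[Y]__   read Y → write X, move ←, go to q2
q2 | __[X]X__   read X → write Y, move ←, go to q0
q0 | _[_]YX__   read _ → write Y, move →, go to q2
q2 | _Y[Y]X__   read Y → write Y, move ←, go to q0
q0 | _[Y]YX__   read Y → write X, move →, go to q0
q0 | _X[Y]X__   read Y → write X, move →, go to q0
q0 | _XX[X]__   read X → write X, move →, go to q1
q1 | _XXX[_]_   read _ → write Y, move →, go to q2
q2 | _XXXY[_]   read _ → write Y, move ←, go to q2
q2 | _XXX[Y]Y   read Y → write Y, move ←, go to q0
q0 | _XX[X]YY   read X → write X, move →, go to q1
q1 | _XXX[Y]Y   read Y → write X, move ←, go to q2
q2 | _XX[X]XY   read X → write Y, move ←, go to q0
q0 | _X[X]YXY   read X → write X, move →, go to q1
q1 | _XX[Y]XY   read Y → write X, move ←, go to q2
q2 | _X[X]XXY   read X → write Y, move ←, go to q0
q0 | _[X]YXXY   read X → write X, move →, go to q1
q1 | _X[Y]XXY   read Y → write X, move ←, go to q2
q2 | _[X]XXXY   read X → write Y, move ←, go to q0
q0 | [_]YXXXY   read _ → write Y, move →, go to q2
q2 | Y[Y]XXXY   read Y → write Y, move ←, go to q0
q0 | [Y]YXXXY   read Y → write X, move →, go to q0
q0 | X[Y]XXXY   read Y → write X, move →, go to q0
q0 | XX[X]XXY   read X → write X, move →, go to q1
q1 | XXX[X]XY   read X → write _, move ←, go to q2
q2 | XX[X]_XY   read X → write Y, move ←, go to q0
q0 | X[X]Y_XY
After 31 steps: state q0, head at -1, tape XXY_XY.

state q0, head at -1, tape XXY_XY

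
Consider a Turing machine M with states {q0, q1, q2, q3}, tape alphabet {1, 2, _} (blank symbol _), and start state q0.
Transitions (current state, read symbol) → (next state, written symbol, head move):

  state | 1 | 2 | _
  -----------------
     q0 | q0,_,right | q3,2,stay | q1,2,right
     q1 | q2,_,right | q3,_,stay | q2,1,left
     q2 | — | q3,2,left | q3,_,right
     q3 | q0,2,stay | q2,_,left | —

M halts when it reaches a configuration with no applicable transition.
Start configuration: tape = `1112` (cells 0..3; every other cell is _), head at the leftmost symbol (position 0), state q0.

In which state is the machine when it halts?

q0 | [1]112   read 1 → write _, move right, go to q0
q0 | _[1]12   read 1 → write _, move right, go to q0
q0 | __[1]2   read 1 → write _, move right, go to q0
q0 | ___[2]   read 2 → write 2, move stay, go to q3
q3 | ___[2]   read 2 → write _, move left, go to q2
q2 | __[_]_   read _ → write _, move right, go to q3
q3 | ___[_]
No transition is defined for (q3, _); M halts in state q3.

q3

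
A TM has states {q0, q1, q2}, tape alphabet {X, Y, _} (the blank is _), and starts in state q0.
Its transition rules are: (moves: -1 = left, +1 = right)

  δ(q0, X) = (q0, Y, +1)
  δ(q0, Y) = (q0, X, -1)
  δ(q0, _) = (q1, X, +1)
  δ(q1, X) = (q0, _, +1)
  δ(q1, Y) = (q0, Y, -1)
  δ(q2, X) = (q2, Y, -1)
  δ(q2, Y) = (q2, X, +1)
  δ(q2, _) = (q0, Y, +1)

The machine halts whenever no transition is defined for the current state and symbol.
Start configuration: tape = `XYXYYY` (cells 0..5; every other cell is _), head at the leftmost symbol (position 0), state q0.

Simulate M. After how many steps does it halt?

state=q0 head=0 tape=_[X]YXYYY__   (q0,X)→(q0,Y,+1)
state=q0 head=1 tape=_Y[Y]XYYY__   (q0,Y)→(q0,X,-1)
state=q0 head=0 tape=_[Y]XXYYY__   (q0,Y)→(q0,X,-1)
state=q0 head=-1 tape=[_]XXXYYY__   (q0,_)→(q1,X,+1)
state=q1 head=0 tape=X[X]XXYYY__   (q1,X)→(q0,_,+1)
state=q0 head=1 tape=X_[X]XYYY__   (q0,X)→(q0,Y,+1)
state=q0 head=2 tape=X_Y[X]YYY__   (q0,X)→(q0,Y,+1)
state=q0 head=3 tape=X_YY[Y]YY__   (q0,Y)→(q0,X,-1)
state=q0 head=2 tape=X_Y[Y]XYY__   (q0,Y)→(q0,X,-1)
state=q0 head=1 tape=X_[Y]XXYY__   (q0,Y)→(q0,X,-1)
state=q0 head=0 tape=X[_]XXXYY__   (q0,_)→(q1,X,+1)
state=q1 head=1 tape=XX[X]XXYY__   (q1,X)→(q0,_,+1)
state=q0 head=2 tape=XX_[X]XYY__   (q0,X)→(q0,Y,+1)
state=q0 head=3 tape=XX_Y[X]YY__   (q0,X)→(q0,Y,+1)
state=q0 head=4 tape=XX_YY[Y]Y__   (q0,Y)→(q0,X,-1)
state=q0 head=3 tape=XX_Y[Y]XY__   (q0,Y)→(q0,X,-1)
state=q0 head=2 tape=XX_[Y]XXY__   (q0,Y)→(q0,X,-1)
state=q0 head=1 tape=XX[_]XXXY__   (q0,_)→(q1,X,+1)
state=q1 head=2 tape=XXX[X]XXY__   (q1,X)→(q0,_,+1)
state=q0 head=3 tape=XXX_[X]XY__   (q0,X)→(q0,Y,+1)
state=q0 head=4 tape=XXX_Y[X]Y__   (q0,X)→(q0,Y,+1)
state=q0 head=5 tape=XXX_YY[Y]__   (q0,Y)→(q0,X,-1)
state=q0 head=4 tape=XXX_Y[Y]X__   (q0,Y)→(q0,X,-1)
state=q0 head=3 tape=XXX_[Y]XX__   (q0,Y)→(q0,X,-1)
state=q0 head=2 tape=XXX[_]XXX__   (q0,_)→(q1,X,+1)
state=q1 head=3 tape=XXXX[X]XX__   (q1,X)→(q0,_,+1)
state=q0 head=4 tape=XXXX_[X]X__   (q0,X)→(q0,Y,+1)
state=q0 head=5 tape=XXXX_Y[X]__   (q0,X)→(q0,Y,+1)
state=q0 head=6 tape=XXXX_YY[_]_   (q0,_)→(q1,X,+1)
state=q1 head=7 tape=XXXX_YYX[_]
M halts after 29 transitions.

29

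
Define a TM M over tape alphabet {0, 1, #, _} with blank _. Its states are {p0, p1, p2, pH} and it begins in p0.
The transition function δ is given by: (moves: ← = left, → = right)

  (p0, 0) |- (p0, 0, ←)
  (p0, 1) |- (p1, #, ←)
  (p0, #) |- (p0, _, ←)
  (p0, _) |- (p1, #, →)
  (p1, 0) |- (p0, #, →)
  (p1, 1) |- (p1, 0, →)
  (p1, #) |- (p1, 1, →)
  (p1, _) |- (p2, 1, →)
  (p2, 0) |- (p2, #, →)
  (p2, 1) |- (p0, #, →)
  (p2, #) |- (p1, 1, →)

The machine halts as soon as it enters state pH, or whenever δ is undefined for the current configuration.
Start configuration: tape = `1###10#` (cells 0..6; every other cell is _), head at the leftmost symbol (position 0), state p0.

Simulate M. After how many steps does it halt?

state=p0 head=0 tape=_[1]###10#_   (p0,1)→(p1,#,←)
state=p1 head=-1 tape=[_]####10#_   (p1,_)→(p2,1,→)
state=p2 head=0 tape=1[#]###10#_   (p2,#)→(p1,1,→)
state=p1 head=1 tape=11[#]##10#_   (p1,#)→(p1,1,→)
state=p1 head=2 tape=111[#]#10#_   (p1,#)→(p1,1,→)
state=p1 head=3 tape=1111[#]10#_   (p1,#)→(p1,1,→)
state=p1 head=4 tape=11111[1]0#_   (p1,1)→(p1,0,→)
state=p1 head=5 tape=111110[0]#_   (p1,0)→(p0,#,→)
state=p0 head=6 tape=111110#[#]_   (p0,#)→(p0,_,←)
state=p0 head=5 tape=111110[#]__   (p0,#)→(p0,_,←)
state=p0 head=4 tape=11111[0]___   (p0,0)→(p0,0,←)
state=p0 head=3 tape=1111[1]0___   (p0,1)→(p1,#,←)
state=p1 head=2 tape=111[1]#0___   (p1,1)→(p1,0,→)
state=p1 head=3 tape=1110[#]0___   (p1,#)→(p1,1,→)
state=p1 head=4 tape=11101[0]___   (p1,0)→(p0,#,→)
state=p0 head=5 tape=11101#[_]__   (p0,_)→(p1,#,→)
state=p1 head=6 tape=11101##[_]_   (p1,_)→(p2,1,→)
state=p2 head=7 tape=11101##1[_]
M halts after 17 transitions.

17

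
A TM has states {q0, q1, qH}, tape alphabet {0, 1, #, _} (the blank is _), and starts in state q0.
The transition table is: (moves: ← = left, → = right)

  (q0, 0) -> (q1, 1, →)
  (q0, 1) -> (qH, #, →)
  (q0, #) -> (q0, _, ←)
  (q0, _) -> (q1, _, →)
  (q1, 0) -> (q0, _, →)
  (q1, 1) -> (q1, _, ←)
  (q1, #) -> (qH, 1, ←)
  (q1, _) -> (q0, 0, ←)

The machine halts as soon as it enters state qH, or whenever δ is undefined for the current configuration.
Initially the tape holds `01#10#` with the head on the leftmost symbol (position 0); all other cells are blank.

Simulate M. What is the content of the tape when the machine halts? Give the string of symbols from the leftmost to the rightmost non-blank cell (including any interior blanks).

#0#

q0 | __[0]1#10#   read 0 → write 1, move →, go to q1
q1 | __1[1]#10#   read 1 → write _, move ←, go to q1
q1 | __[1]_#10#   read 1 → write _, move ←, go to q1
q1 | _[_]__#10#   read _ → write 0, move ←, go to q0
q0 | [_]0__#10#   read _ → write _, move →, go to q1
q1 | _[0]__#10#   read 0 → write _, move →, go to q0
q0 | __[_]_#10#   read _ → write _, move →, go to q1
q1 | ___[_]#10#   read _ → write 0, move ←, go to q0
q0 | __[_]0#10#   read _ → write _, move →, go to q1
q1 | ___[0]#10#   read 0 → write _, move →, go to q0
q0 | ____[#]10#   read # → write _, move ←, go to q0
q0 | ___[_]_10#   read _ → write _, move →, go to q1
q1 | ____[_]10#   read _ → write 0, move ←, go to q0
q0 | ___[_]010#   read _ → write _, move →, go to q1
q1 | ____[0]10#   read 0 → write _, move →, go to q0
q0 | _____[1]0#   read 1 → write #, move →, go to qH
qH | _____#[0]#
The non-blank tape span at halt is #0#.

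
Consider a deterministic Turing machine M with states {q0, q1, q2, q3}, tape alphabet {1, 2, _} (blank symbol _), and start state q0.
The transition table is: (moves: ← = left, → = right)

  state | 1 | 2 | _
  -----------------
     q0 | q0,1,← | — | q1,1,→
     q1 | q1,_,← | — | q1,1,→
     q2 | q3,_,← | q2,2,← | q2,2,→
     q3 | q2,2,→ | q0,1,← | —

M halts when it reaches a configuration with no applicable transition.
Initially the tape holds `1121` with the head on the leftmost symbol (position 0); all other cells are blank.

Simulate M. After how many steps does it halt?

q0 | ___[1]121   read 1 → write 1, move ←, go to q0
q0 | __[_]1121   read _ → write 1, move →, go to q1
q1 | __1[1]121   read 1 → write _, move ←, go to q1
q1 | __[1]_121   read 1 → write _, move ←, go to q1
q1 | _[_]__121   read _ → write 1, move →, go to q1
q1 | _1[_]_121   read _ → write 1, move →, go to q1
q1 | _11[_]121   read _ → write 1, move →, go to q1
q1 | _111[1]21   read 1 → write _, move ←, go to q1
q1 | _11[1]_21   read 1 → write _, move ←, go to q1
q1 | _1[1]__21   read 1 → write _, move ←, go to q1
q1 | _[1]___21   read 1 → write _, move ←, go to q1
q1 | [_]____21   read _ → write 1, move →, go to q1
q1 | 1[_]___21   read _ → write 1, move →, go to q1
q1 | 11[_]__21   read _ → write 1, move →, go to q1
q1 | 111[_]_21   read _ → write 1, move →, go to q1
q1 | 1111[_]21   read _ → write 1, move →, go to q1
q1 | 11111[2]1
M halts after 16 transitions.

16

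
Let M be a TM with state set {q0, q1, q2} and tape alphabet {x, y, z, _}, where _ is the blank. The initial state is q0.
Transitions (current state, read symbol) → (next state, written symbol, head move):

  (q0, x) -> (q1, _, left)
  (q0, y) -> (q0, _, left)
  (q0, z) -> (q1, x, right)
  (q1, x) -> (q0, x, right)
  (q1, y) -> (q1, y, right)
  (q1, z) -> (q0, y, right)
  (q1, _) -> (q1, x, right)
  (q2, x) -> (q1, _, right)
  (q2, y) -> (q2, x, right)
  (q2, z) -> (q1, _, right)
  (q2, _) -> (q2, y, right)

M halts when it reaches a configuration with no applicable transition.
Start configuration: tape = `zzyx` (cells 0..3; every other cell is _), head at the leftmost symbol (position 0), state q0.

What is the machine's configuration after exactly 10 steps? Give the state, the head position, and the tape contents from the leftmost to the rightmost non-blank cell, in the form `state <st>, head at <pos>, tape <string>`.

state q0, head at 4, tape xxxxx

q0 | _[z]zyx_   read z → write x, move right, go to q1
q1 | _x[z]yx_   read z → write y, move right, go to q0
q0 | _xy[y]x_   read y → write _, move left, go to q0
q0 | _x[y]_x_   read y → write _, move left, go to q0
q0 | _[x]__x_   read x → write _, move left, go to q1
q1 | [_]___x_   read _ → write x, move right, go to q1
q1 | x[_]__x_   read _ → write x, move right, go to q1
q1 | xx[_]_x_   read _ → write x, move right, go to q1
q1 | xxx[_]x_   read _ → write x, move right, go to q1
q1 | xxxx[x]_   read x → write x, move right, go to q0
q0 | xxxxx[_]
After 10 steps: state q0, head at 4, tape xxxxx.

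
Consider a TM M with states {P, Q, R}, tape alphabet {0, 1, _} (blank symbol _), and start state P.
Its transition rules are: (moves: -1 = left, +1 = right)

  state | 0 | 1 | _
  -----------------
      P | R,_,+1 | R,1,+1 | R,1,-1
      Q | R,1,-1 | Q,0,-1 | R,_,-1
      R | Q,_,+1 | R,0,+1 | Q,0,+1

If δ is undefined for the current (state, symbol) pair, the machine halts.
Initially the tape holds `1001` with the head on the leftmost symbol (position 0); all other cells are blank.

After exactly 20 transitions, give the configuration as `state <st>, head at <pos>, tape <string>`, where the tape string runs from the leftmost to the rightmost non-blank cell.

state Q, head at 2, tape 0__0

P | [1]001   read 1 → write 1, move +1, go to R
R | 1[0]01   read 0 → write _, move +1, go to Q
Q | 1_[0]1   read 0 → write 1, move -1, go to R
R | 1[_]11   read _ → write 0, move +1, go to Q
Q | 10[1]1   read 1 → write 0, move -1, go to Q
Q | 1[0]01   read 0 → write 1, move -1, go to R
R | [1]101   read 1 → write 0, move +1, go to R
R | 0[1]01   read 1 → write 0, move +1, go to R
R | 00[0]1   read 0 → write _, move +1, go to Q
Q | 00_[1]   read 1 → write 0, move -1, go to Q
Q | 00[_]0   read _ → write _, move -1, go to R
R | 0[0]_0   read 0 → write _, move +1, go to Q
Q | 0_[_]0   read _ → write _, move -1, go to R
R | 0[_]_0   read _ → write 0, move +1, go to Q
Q | 00[_]0   read _ → write _, move -1, go to R
R | 0[0]_0   read 0 → write _, move +1, go to Q
Q | 0_[_]0   read _ → write _, move -1, go to R
R | 0[_]_0   read _ → write 0, move +1, go to Q
Q | 00[_]0   read _ → write _, move -1, go to R
R | 0[0]_0   read 0 → write _, move +1, go to Q
Q | 0_[_]0
After 20 steps: state Q, head at 2, tape 0__0.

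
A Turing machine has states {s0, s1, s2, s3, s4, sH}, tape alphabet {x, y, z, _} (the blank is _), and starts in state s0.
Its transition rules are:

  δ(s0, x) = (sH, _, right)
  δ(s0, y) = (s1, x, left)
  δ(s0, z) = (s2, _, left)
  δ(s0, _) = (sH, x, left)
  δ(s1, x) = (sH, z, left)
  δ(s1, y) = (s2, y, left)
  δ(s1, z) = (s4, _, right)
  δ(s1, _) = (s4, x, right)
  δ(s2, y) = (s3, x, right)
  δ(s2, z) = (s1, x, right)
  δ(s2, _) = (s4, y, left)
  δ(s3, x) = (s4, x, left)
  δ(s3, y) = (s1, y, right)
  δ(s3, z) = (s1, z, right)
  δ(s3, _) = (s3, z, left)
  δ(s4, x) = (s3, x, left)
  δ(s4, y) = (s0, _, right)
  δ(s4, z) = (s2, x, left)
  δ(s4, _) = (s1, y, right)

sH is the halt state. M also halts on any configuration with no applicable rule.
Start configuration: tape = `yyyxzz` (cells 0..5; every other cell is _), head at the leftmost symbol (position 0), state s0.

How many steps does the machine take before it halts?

6

state=s0 head=0 tape=__[y]yyxzz   (s0,y)→(s1,x,left)
state=s1 head=-1 tape=_[_]xyyxzz   (s1,_)→(s4,x,right)
state=s4 head=0 tape=_x[x]yyxzz   (s4,x)→(s3,x,left)
state=s3 head=-1 tape=_[x]xyyxzz   (s3,x)→(s4,x,left)
state=s4 head=-2 tape=[_]xxyyxzz   (s4,_)→(s1,y,right)
state=s1 head=-1 tape=y[x]xyyxzz   (s1,x)→(sH,z,left)
state=sH head=-2 tape=[y]zxyyxzz
M halts after 6 transitions.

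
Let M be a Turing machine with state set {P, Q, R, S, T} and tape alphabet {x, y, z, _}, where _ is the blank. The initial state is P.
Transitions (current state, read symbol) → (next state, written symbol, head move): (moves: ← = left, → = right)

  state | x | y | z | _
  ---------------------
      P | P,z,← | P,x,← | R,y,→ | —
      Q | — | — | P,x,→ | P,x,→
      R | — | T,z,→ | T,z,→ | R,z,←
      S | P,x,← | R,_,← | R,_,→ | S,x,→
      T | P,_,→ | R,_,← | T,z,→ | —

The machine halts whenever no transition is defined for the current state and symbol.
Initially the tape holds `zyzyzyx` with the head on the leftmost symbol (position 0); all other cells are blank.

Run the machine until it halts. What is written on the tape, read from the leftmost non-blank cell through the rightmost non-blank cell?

yzz_zyx

state=P head=0 tape=[z]yzyzyx   (P,z)→(R,y,→)
state=R head=1 tape=y[y]zyzyx   (R,y)→(T,z,→)
state=T head=2 tape=yz[z]yzyx   (T,z)→(T,z,→)
state=T head=3 tape=yzz[y]zyx   (T,y)→(R,_,←)
state=R head=2 tape=yz[z]_zyx   (R,z)→(T,z,→)
state=T head=3 tape=yzz[_]zyx
The non-blank tape span at halt is yzz_zyx.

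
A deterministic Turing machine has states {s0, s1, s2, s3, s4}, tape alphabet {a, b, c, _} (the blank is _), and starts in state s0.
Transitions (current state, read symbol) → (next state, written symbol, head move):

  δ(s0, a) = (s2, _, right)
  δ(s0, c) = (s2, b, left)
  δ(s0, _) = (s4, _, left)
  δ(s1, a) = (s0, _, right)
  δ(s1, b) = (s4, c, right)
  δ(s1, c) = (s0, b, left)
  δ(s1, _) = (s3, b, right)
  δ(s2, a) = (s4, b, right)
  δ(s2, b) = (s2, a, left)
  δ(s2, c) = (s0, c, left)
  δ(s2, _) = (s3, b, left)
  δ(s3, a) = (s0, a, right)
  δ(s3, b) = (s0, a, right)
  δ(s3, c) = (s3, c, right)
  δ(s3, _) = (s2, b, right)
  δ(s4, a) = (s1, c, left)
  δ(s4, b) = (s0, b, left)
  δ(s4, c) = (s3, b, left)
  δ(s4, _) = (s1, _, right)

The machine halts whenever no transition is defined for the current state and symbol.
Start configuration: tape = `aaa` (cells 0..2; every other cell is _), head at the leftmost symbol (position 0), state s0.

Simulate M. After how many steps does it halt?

17

state=s0 head=0 tape=_[a]aa_   (s0,a)→(s2,_,right)
state=s2 head=1 tape=__[a]a_   (s2,a)→(s4,b,right)
state=s4 head=2 tape=__b[a]_   (s4,a)→(s1,c,left)
state=s1 head=1 tape=__[b]c_   (s1,b)→(s4,c,right)
state=s4 head=2 tape=__c[c]_   (s4,c)→(s3,b,left)
state=s3 head=1 tape=__[c]b_   (s3,c)→(s3,c,right)
state=s3 head=2 tape=__c[b]_   (s3,b)→(s0,a,right)
state=s0 head=3 tape=__ca[_]   (s0,_)→(s4,_,left)
state=s4 head=2 tape=__c[a]_   (s4,a)→(s1,c,left)
state=s1 head=1 tape=__[c]c_   (s1,c)→(s0,b,left)
state=s0 head=0 tape=_[_]bc_   (s0,_)→(s4,_,left)
state=s4 head=-1 tape=[_]_bc_   (s4,_)→(s1,_,right)
state=s1 head=0 tape=_[_]bc_   (s1,_)→(s3,b,right)
state=s3 head=1 tape=_b[b]c_   (s3,b)→(s0,a,right)
state=s0 head=2 tape=_ba[c]_   (s0,c)→(s2,b,left)
state=s2 head=1 tape=_b[a]b_   (s2,a)→(s4,b,right)
state=s4 head=2 tape=_bb[b]_   (s4,b)→(s0,b,left)
state=s0 head=1 tape=_b[b]b_
M halts after 17 transitions.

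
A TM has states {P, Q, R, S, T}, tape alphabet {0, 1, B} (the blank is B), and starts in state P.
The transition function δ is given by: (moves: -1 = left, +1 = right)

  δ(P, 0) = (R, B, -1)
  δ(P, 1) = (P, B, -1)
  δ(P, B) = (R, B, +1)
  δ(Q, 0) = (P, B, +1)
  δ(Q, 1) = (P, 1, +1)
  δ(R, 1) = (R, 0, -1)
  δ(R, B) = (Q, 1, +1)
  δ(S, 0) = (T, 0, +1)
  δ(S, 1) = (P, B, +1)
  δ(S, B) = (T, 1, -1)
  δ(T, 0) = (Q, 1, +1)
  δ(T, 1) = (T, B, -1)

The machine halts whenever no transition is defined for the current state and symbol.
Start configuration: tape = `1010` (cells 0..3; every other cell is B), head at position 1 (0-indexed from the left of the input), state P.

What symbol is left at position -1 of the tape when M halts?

1

P | B1[0]10   read 0 → write B, move -1, go to R
R | B[1]B10   read 1 → write 0, move -1, go to R
R | [B]0B10   read B → write 1, move +1, go to Q
Q | 1[0]B10   read 0 → write B, move +1, go to P
P | 1B[B]10   read B → write B, move +1, go to R
R | 1BB[1]0   read 1 → write 0, move -1, go to R
R | 1B[B]00   read B → write 1, move +1, go to Q
Q | 1B1[0]0   read 0 → write B, move +1, go to P
P | 1B1B[0]   read 0 → write B, move -1, go to R
R | 1B1[B]B   read B → write 1, move +1, go to Q
Q | 1B11[B]
Cell -1 holds 1 when M halts.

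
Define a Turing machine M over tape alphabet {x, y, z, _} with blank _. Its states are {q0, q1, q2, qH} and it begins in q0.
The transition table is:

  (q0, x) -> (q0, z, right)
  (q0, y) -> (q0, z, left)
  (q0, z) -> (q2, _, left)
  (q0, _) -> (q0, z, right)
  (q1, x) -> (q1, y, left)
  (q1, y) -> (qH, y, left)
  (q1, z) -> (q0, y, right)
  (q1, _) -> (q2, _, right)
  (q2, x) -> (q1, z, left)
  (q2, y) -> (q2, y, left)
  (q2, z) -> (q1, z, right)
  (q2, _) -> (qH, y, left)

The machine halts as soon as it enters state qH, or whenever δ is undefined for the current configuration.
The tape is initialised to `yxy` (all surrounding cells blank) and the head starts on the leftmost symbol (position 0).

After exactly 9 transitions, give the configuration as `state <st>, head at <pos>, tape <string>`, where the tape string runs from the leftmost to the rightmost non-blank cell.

q0 | _[y]xy   read y → write z, move left, go to q0
q0 | [_]zxy   read _ → write z, move right, go to q0
q0 | z[z]xy   read z → write _, move left, go to q2
q2 | [z]_xy   read z → write z, move right, go to q1
q1 | z[_]xy   read _ → write _, move right, go to q2
q2 | z_[x]y   read x → write z, move left, go to q1
q1 | z[_]zy   read _ → write _, move right, go to q2
q2 | z_[z]y   read z → write z, move right, go to q1
q1 | z_z[y]   read y → write y, move left, go to qH
qH | z_[z]y
After 9 steps: state qH, head at 1, tape z_zy.

state qH, head at 1, tape z_zy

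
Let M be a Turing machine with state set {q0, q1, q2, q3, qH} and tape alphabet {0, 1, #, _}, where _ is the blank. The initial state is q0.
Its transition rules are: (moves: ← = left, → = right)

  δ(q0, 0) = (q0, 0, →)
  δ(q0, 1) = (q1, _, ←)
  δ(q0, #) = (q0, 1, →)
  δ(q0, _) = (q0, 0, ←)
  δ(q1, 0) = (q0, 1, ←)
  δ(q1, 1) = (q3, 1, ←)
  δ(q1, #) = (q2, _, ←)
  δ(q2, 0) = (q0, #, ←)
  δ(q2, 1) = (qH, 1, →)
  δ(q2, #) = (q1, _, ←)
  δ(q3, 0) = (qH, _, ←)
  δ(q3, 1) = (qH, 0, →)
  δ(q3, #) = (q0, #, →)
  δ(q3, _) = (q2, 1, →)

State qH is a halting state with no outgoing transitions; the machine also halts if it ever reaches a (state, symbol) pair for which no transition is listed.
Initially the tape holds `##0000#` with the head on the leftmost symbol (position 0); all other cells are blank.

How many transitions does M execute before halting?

23

state=q0 head=0 tape=_[#]#0000#_   (q0,#)→(q0,1,→)
state=q0 head=1 tape=_1[#]0000#_   (q0,#)→(q0,1,→)
state=q0 head=2 tape=_11[0]000#_   (q0,0)→(q0,0,→)
state=q0 head=3 tape=_110[0]00#_   (q0,0)→(q0,0,→)
state=q0 head=4 tape=_1100[0]0#_   (q0,0)→(q0,0,→)
state=q0 head=5 tape=_11000[0]#_   (q0,0)→(q0,0,→)
state=q0 head=6 tape=_110000[#]_   (q0,#)→(q0,1,→)
state=q0 head=7 tape=_1100001[_]   (q0,_)→(q0,0,←)
state=q0 head=6 tape=_110000[1]0   (q0,1)→(q1,_,←)
state=q1 head=5 tape=_11000[0]_0   (q1,0)→(q0,1,←)
state=q0 head=4 tape=_1100[0]1_0   (q0,0)→(q0,0,→)
state=q0 head=5 tape=_11000[1]_0   (q0,1)→(q1,_,←)
state=q1 head=4 tape=_1100[0]__0   (q1,0)→(q0,1,←)
state=q0 head=3 tape=_110[0]1__0   (q0,0)→(q0,0,→)
state=q0 head=4 tape=_1100[1]__0   (q0,1)→(q1,_,←)
state=q1 head=3 tape=_110[0]___0   (q1,0)→(q0,1,←)
state=q0 head=2 tape=_11[0]1___0   (q0,0)→(q0,0,→)
state=q0 head=3 tape=_110[1]___0   (q0,1)→(q1,_,←)
state=q1 head=2 tape=_11[0]____0   (q1,0)→(q0,1,←)
state=q0 head=1 tape=_1[1]1____0   (q0,1)→(q1,_,←)
state=q1 head=0 tape=_[1]_1____0   (q1,1)→(q3,1,←)
state=q3 head=-1 tape=[_]1_1____0   (q3,_)→(q2,1,→)
state=q2 head=0 tape=1[1]_1____0   (q2,1)→(qH,1,→)
state=qH head=1 tape=11[_]1____0
M halts after 23 transitions.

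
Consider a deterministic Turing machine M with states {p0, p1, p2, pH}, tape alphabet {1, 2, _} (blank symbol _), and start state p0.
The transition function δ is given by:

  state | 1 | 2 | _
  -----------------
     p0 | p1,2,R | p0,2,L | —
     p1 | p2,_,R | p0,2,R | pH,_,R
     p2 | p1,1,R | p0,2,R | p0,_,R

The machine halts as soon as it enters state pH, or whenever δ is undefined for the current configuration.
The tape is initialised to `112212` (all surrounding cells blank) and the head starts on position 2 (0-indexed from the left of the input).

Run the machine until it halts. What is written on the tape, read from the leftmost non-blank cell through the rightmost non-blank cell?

p0 | _11[2]212   read 2 → write 2, move L, go to p0
p0 | _1[1]2212   read 1 → write 2, move R, go to p1
p1 | _12[2]212   read 2 → write 2, move R, go to p0
p0 | _122[2]12   read 2 → write 2, move L, go to p0
p0 | _12[2]212   read 2 → write 2, move L, go to p0
p0 | _1[2]2212   read 2 → write 2, move L, go to p0
p0 | _[1]22212   read 1 → write 2, move R, go to p1
p1 | _2[2]2212   read 2 → write 2, move R, go to p0
p0 | _22[2]212   read 2 → write 2, move L, go to p0
p0 | _2[2]2212   read 2 → write 2, move L, go to p0
p0 | _[2]22212   read 2 → write 2, move L, go to p0
p0 | [_]222212
The non-blank tape span at halt is 222212.

222212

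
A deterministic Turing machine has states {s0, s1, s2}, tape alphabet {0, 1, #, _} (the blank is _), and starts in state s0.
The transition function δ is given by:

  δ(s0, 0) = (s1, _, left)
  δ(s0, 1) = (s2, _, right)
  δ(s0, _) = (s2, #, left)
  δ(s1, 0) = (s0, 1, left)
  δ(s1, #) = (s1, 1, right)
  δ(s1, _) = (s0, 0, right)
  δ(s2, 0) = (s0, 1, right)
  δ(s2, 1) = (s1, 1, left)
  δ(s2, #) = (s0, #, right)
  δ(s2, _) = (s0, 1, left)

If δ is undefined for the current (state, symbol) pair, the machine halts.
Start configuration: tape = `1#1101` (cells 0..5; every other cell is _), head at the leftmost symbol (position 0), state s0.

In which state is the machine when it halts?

s0 | [1]#1101__   read 1 → write _, move right, go to s2
s2 | _[#]1101__   read # → write #, move right, go to s0
s0 | _#[1]101__   read 1 → write _, move right, go to s2
s2 | _#_[1]01__   read 1 → write 1, move left, go to s1
s1 | _#[_]101__   read _ → write 0, move right, go to s0
s0 | _#0[1]01__   read 1 → write _, move right, go to s2
s2 | _#0_[0]1__   read 0 → write 1, move right, go to s0
s0 | _#0_1[1]__   read 1 → write _, move right, go to s2
s2 | _#0_1_[_]_   read _ → write 1, move left, go to s0
s0 | _#0_1[_]1_   read _ → write #, move left, go to s2
s2 | _#0_[1]#1_   read 1 → write 1, move left, go to s1
s1 | _#0[_]1#1_   read _ → write 0, move right, go to s0
s0 | _#00[1]#1_   read 1 → write _, move right, go to s2
s2 | _#00_[#]1_   read # → write #, move right, go to s0
s0 | _#00_#[1]_   read 1 → write _, move right, go to s2
s2 | _#00_#_[_]   read _ → write 1, move left, go to s0
s0 | _#00_#[_]1   read _ → write #, move left, go to s2
s2 | _#00_[#]#1   read # → write #, move right, go to s0
s0 | _#00_#[#]1
No transition is defined for (s0, #); M halts in state s0.

s0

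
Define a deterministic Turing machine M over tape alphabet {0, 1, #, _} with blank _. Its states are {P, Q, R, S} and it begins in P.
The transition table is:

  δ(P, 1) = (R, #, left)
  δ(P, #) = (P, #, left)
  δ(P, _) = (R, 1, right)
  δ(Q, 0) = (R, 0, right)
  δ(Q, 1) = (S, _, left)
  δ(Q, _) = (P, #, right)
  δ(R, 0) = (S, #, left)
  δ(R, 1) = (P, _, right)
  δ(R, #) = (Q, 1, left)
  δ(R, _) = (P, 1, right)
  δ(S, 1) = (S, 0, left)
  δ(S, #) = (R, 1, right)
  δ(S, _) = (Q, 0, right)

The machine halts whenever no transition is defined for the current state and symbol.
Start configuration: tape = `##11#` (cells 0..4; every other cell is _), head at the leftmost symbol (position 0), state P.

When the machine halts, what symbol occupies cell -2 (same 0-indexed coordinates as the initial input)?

0

state=P head=0 tape=__[#]#11#   (P,#)→(P,#,left)
state=P head=-1 tape=_[_]##11#   (P,_)→(R,1,right)
state=R head=0 tape=_1[#]#11#   (R,#)→(Q,1,left)
state=Q head=-1 tape=_[1]1#11#   (Q,1)→(S,_,left)
state=S head=-2 tape=[_]_1#11#   (S,_)→(Q,0,right)
state=Q head=-1 tape=0[_]1#11#   (Q,_)→(P,#,right)
state=P head=0 tape=0#[1]#11#   (P,1)→(R,#,left)
state=R head=-1 tape=0[#]##11#   (R,#)→(Q,1,left)
state=Q head=-2 tape=[0]1##11#   (Q,0)→(R,0,right)
state=R head=-1 tape=0[1]##11#   (R,1)→(P,_,right)
state=P head=0 tape=0_[#]#11#   (P,#)→(P,#,left)
state=P head=-1 tape=0[_]##11#   (P,_)→(R,1,right)
state=R head=0 tape=01[#]#11#   (R,#)→(Q,1,left)
state=Q head=-1 tape=0[1]1#11#   (Q,1)→(S,_,left)
state=S head=-2 tape=[0]_1#11#
Cell -2 holds 0 when M halts.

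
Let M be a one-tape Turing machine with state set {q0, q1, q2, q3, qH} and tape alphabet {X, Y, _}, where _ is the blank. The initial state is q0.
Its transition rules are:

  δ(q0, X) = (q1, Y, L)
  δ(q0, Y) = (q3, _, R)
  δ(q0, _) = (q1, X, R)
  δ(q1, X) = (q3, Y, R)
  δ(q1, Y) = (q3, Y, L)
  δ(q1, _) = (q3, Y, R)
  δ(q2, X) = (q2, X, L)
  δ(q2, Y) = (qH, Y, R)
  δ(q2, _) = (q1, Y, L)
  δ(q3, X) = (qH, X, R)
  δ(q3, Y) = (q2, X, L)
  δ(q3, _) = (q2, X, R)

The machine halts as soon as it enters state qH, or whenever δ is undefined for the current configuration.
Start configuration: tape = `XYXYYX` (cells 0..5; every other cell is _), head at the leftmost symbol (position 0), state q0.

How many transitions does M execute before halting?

state=q0 head=0 tape=_[X]YXYYX   (q0,X)→(q1,Y,L)
state=q1 head=-1 tape=[_]YYXYYX   (q1,_)→(q3,Y,R)
state=q3 head=0 tape=Y[Y]YXYYX   (q3,Y)→(q2,X,L)
state=q2 head=-1 tape=[Y]XYXYYX   (q2,Y)→(qH,Y,R)
state=qH head=0 tape=Y[X]YXYYX
M halts after 4 transitions.

4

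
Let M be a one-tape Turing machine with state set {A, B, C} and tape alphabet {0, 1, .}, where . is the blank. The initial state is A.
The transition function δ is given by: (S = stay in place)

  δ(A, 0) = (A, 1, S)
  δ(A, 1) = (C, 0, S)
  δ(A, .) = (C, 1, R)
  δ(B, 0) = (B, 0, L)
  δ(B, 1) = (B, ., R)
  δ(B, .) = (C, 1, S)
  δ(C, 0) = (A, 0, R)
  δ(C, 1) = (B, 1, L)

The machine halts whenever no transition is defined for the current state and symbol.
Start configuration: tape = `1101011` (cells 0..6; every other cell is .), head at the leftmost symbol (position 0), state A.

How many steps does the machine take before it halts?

17

state=A head=0 tape=[1]101011..   (A,1)→(C,0,S)
state=C head=0 tape=[0]101011..   (C,0)→(A,0,R)
state=A head=1 tape=0[1]01011..   (A,1)→(C,0,S)
state=C head=1 tape=0[0]01011..   (C,0)→(A,0,R)
state=A head=2 tape=00[0]1011..   (A,0)→(A,1,S)
state=A head=2 tape=00[1]1011..   (A,1)→(C,0,S)
state=C head=2 tape=00[0]1011..   (C,0)→(A,0,R)
state=A head=3 tape=000[1]011..   (A,1)→(C,0,S)
state=C head=3 tape=000[0]011..   (C,0)→(A,0,R)
state=A head=4 tape=0000[0]11..   (A,0)→(A,1,S)
state=A head=4 tape=0000[1]11..   (A,1)→(C,0,S)
state=C head=4 tape=0000[0]11..   (C,0)→(A,0,R)
state=A head=5 tape=00000[1]1..   (A,1)→(C,0,S)
state=C head=5 tape=00000[0]1..   (C,0)→(A,0,R)
state=A head=6 tape=000000[1]..   (A,1)→(C,0,S)
state=C head=6 tape=000000[0]..   (C,0)→(A,0,R)
state=A head=7 tape=0000000[.].   (A,.)→(C,1,R)
state=C head=8 tape=00000001[.]
M halts after 17 transitions.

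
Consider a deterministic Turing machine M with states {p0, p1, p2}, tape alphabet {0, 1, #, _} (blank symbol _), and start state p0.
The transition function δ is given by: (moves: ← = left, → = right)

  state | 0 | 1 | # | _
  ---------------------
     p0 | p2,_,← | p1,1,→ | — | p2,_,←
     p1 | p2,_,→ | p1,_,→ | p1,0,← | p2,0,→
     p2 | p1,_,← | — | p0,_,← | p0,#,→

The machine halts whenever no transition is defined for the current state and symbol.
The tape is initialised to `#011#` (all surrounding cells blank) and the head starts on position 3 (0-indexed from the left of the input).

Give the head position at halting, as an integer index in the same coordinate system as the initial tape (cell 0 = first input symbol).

2

state=p0 head=3 tape=#01[1]#__   (p0,1)→(p1,1,→)
state=p1 head=4 tape=#011[#]__   (p1,#)→(p1,0,←)
state=p1 head=3 tape=#01[1]0__   (p1,1)→(p1,_,→)
state=p1 head=4 tape=#01_[0]__   (p1,0)→(p2,_,→)
state=p2 head=5 tape=#01__[_]_   (p2,_)→(p0,#,→)
state=p0 head=6 tape=#01__#[_]   (p0,_)→(p2,_,←)
state=p2 head=5 tape=#01__[#]_   (p2,#)→(p0,_,←)
state=p0 head=4 tape=#01_[_]__   (p0,_)→(p2,_,←)
state=p2 head=3 tape=#01[_]___   (p2,_)→(p0,#,→)
state=p0 head=4 tape=#01#[_]__   (p0,_)→(p2,_,←)
state=p2 head=3 tape=#01[#]___   (p2,#)→(p0,_,←)
state=p0 head=2 tape=#0[1]____   (p0,1)→(p1,1,→)
state=p1 head=3 tape=#01[_]___   (p1,_)→(p2,0,→)
state=p2 head=4 tape=#010[_]__   (p2,_)→(p0,#,→)
state=p0 head=5 tape=#010#[_]_   (p0,_)→(p2,_,←)
state=p2 head=4 tape=#010[#]__   (p2,#)→(p0,_,←)
state=p0 head=3 tape=#01[0]___   (p0,0)→(p2,_,←)
state=p2 head=2 tape=#0[1]____
At halt the head is at cell 2.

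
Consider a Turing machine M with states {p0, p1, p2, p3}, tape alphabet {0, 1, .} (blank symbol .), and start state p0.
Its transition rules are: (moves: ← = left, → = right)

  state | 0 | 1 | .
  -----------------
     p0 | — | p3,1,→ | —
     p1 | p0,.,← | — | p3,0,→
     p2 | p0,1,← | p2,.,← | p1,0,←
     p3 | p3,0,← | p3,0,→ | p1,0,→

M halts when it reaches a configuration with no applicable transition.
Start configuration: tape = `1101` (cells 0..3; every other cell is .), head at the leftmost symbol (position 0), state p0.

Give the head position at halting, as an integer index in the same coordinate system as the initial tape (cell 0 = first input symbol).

-1

state=p0 head=0 tape=.[1]101   (p0,1)→(p3,1,→)
state=p3 head=1 tape=.1[1]01   (p3,1)→(p3,0,→)
state=p3 head=2 tape=.10[0]1   (p3,0)→(p3,0,←)
state=p3 head=1 tape=.1[0]01   (p3,0)→(p3,0,←)
state=p3 head=0 tape=.[1]001   (p3,1)→(p3,0,→)
state=p3 head=1 tape=.0[0]01   (p3,0)→(p3,0,←)
state=p3 head=0 tape=.[0]001   (p3,0)→(p3,0,←)
state=p3 head=-1 tape=[.]0001   (p3,.)→(p1,0,→)
state=p1 head=0 tape=0[0]001   (p1,0)→(p0,.,←)
state=p0 head=-1 tape=[0].001
At halt the head is at cell -1.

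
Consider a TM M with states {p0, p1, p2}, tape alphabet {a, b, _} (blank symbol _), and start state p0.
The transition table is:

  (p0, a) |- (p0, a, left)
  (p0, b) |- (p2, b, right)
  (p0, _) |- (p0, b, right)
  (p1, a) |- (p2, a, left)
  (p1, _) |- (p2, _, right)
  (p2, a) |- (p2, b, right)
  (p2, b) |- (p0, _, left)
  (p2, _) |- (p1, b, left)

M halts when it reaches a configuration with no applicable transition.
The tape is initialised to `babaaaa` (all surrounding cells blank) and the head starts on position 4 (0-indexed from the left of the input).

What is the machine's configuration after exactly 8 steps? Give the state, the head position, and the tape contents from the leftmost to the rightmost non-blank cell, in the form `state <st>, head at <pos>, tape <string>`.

state p1, head at 6, tape babbbbbb

p0 | baba[a]aa_   read a → write a, move left, go to p0
p0 | bab[a]aaa_   read a → write a, move left, go to p0
p0 | ba[b]aaaa_   read b → write b, move right, go to p2
p2 | bab[a]aaa_   read a → write b, move right, go to p2
p2 | babb[a]aa_   read a → write b, move right, go to p2
p2 | babbb[a]a_   read a → write b, move right, go to p2
p2 | babbbb[a]_   read a → write b, move right, go to p2
p2 | babbbbb[_]   read _ → write b, move left, go to p1
p1 | babbbb[b]b
After 8 steps: state p1, head at 6, tape babbbbbb.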